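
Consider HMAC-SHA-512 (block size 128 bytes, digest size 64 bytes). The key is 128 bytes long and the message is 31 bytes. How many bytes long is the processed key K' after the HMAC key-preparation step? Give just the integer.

Key is 128 ≤ 128 bytes, zero-padded: |K'| = 128.

128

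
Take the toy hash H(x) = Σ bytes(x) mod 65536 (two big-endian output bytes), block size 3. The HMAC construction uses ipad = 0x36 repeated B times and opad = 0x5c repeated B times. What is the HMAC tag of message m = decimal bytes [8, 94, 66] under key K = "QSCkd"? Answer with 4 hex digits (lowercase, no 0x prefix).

0239

Key "QSCkd" = 51 53 43 6b 64 is 5 bytes > B = 3, so hash it first: H(key) = 01 b6, then zero-pad to 3 bytes: K' = 01 b6 00.
K' ⊕ ipad = 37 80 36.  K' ⊕ opad = 5d ea 5c.
Inner input = (K'⊕ipad) ∥ m = 37 80 36 ∥ 08 5e 42.
Inner hash: sum = 55+128+54+8+94+66 = 405 → 01 95.
Outer input = (K'⊕opad) ∥ inner = 5d ea 5c ∥ 01 95.
Outer hash (tag): sum = 93+234+92+1+149 = 569 → 02 39.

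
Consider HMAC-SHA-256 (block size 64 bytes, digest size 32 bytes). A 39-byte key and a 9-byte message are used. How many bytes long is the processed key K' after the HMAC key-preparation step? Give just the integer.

Key is 39 ≤ 64 bytes, zero-padded: |K'| = 64.

64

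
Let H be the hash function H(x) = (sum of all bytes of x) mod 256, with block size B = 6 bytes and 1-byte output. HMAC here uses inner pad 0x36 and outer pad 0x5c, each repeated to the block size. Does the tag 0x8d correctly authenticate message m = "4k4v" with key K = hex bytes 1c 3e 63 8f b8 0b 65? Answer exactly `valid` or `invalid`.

Key hex bytes 1c 3e 63 8f b8 0b 65 is 7 bytes > B = 6, so hash it first: H(key) = 74, then zero-pad to 6 bytes: K' = 74 00 00 00 00 00.
K' ⊕ ipad = 42 36 36 36 36 36; K' ⊕ opad = 28 5c 5c 5c 5c 5c.
Inner hash: sum = 66+54+54+54+54+54+52+107+52+118 = 665; mod 256 = 153 → 99.
Outer hash (recomputed tag): sum = 40+92+92+92+92+92+153 = 653; mod 256 = 141 → 8d.
Recomputed tag = 8d; claimed = 8d → match.

valid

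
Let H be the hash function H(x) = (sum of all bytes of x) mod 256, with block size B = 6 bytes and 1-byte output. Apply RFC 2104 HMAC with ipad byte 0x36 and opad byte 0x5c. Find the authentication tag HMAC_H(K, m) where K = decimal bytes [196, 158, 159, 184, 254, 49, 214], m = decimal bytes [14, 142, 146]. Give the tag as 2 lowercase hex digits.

Key decimal bytes [196, 158, 159, 184, 254, 49, 214] = c4 9e 9f b8 fe 31 d6 is 7 bytes > B = 6, so hash it first: H(key) = be, then zero-pad to 6 bytes: K' = be 00 00 00 00 00.
K' ⊕ ipad = 88 36 36 36 36 36.  K' ⊕ opad = e2 5c 5c 5c 5c 5c.
Inner input = (K'⊕ipad) ∥ m = 88 36 36 36 36 36 ∥ 0e 8e 92.
Inner hash: sum = 136+54+54+54+54+54+14+142+146 = 708; mod 256 = 196 → c4.
Outer input = (K'⊕opad) ∥ inner = e2 5c 5c 5c 5c 5c ∥ c4.
Outer hash (tag): sum = 226+92+92+92+92+92+196 = 882; mod 256 = 114 → 72.

72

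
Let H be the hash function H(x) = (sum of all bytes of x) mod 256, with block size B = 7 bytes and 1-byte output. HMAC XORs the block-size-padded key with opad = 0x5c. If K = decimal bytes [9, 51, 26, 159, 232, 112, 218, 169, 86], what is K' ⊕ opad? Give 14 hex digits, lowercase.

Key decimal bytes [9, 51, 26, 159, 232, 112, 218, 169, 86] = 09 33 1a 9f e8 70 da a9 56 is 9 bytes > B = 7, so hash it first: H(key) = 26, then zero-pad to 7 bytes: K' = 26 00 00 00 00 00 00.
XOR each byte with 0x5c: 26⊕5c=7a, 00⊕5c=5c, 00⊕5c=5c, 00⊕5c=5c, 00⊕5c=5c, 00⊕5c=5c, 00⊕5c=5c.

7a5c5c5c5c5c5c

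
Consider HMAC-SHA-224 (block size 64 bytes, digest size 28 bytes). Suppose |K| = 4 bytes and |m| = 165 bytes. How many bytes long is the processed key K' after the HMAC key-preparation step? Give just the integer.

Key is 4 ≤ 64 bytes, zero-padded: |K'| = 64.

64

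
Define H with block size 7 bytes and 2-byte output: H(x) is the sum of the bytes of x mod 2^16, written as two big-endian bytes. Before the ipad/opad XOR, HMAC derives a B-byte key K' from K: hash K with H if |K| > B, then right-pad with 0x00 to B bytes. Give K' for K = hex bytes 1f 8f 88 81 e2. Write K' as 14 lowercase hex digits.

1f8f8881e20000

Key hex bytes 1f 8f 88 81 e2 is 5 bytes ≤ B = 7; zero-pad to 7 bytes: K' = 1f 8f 88 81 e2 00 00.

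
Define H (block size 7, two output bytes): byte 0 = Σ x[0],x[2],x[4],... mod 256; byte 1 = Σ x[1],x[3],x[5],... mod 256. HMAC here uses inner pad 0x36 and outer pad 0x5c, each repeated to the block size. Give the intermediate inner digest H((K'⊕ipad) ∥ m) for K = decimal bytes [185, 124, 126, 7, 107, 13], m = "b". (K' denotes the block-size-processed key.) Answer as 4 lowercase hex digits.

6a18

Key decimal bytes [185, 124, 126, 7, 107, 13] = b9 7c 7e 07 6b 0d is 6 bytes ≤ B = 7; zero-pad to 7 bytes: K' = b9 7c 7e 07 6b 0d 00.
K' ⊕ ipad = 8f 4a 48 31 5d 3b 36.
Inner input = 8f 4a 48 31 5d 3b 36 ∥ 62.
Inner hash: even-index sum = 362 mod 256 = 106; odd-index sum = 280 mod 256 = 24 → 6a 18.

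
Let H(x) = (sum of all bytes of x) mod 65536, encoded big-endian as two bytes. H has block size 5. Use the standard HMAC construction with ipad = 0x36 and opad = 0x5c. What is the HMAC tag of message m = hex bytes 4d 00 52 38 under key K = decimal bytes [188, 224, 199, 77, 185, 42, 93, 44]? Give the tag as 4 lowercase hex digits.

Key decimal bytes [188, 224, 199, 77, 185, 42, 93, 44] = bc e0 c7 4d b9 2a 5d 2c is 8 bytes > B = 5, so hash it first: H(key) = 04 1c, then zero-pad to 5 bytes: K' = 04 1c 00 00 00.
K' ⊕ ipad = 32 2a 36 36 36.  K' ⊕ opad = 58 40 5c 5c 5c.
Inner input = (K'⊕ipad) ∥ m = 32 2a 36 36 36 ∥ 4d 00 52 38.
Inner hash: sum = 50+42+54+54+54+77+0+82+56 = 469 → 01 d5.
Outer input = (K'⊕opad) ∥ inner = 58 40 5c 5c 5c ∥ 01 d5.
Outer hash (tag): sum = 88+64+92+92+92+1+213 = 642 → 02 82.

0282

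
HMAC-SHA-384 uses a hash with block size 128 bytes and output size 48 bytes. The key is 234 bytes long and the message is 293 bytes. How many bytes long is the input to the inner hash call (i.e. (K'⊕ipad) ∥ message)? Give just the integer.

421

Key is 234 > 128 bytes, so it is hashed to 48 bytes then zero-padded to 128: |K'| = 128.
Inner input = (K'⊕ipad) ∥ m → 128 + 293 = 421 bytes.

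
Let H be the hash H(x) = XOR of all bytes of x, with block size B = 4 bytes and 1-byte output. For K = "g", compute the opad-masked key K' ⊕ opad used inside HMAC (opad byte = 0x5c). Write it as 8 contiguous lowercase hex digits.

Key "g" = 67 is 1 byte ≤ B = 4; zero-pad to 4 bytes: K' = 67 00 00 00.
XOR each byte with 0x5c: 67⊕5c=3b, 00⊕5c=5c, 00⊕5c=5c, 00⊕5c=5c.

3b5c5c5c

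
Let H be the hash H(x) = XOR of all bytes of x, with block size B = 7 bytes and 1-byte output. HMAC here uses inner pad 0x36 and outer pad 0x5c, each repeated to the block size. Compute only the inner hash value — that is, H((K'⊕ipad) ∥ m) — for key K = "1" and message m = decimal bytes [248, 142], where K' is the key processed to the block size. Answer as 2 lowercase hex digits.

Key "1" = 31 is 1 byte ≤ B = 7; zero-pad to 7 bytes: K' = 31 00 00 00 00 00 00.
K' ⊕ ipad = 07 36 36 36 36 36 36.
Inner input = 07 36 36 36 36 36 36 ∥ f8 8e.
Inner hash: XOR 07⊕36⊕36⊕36⊕36⊕36⊕36⊕f8⊕8e = 71.

71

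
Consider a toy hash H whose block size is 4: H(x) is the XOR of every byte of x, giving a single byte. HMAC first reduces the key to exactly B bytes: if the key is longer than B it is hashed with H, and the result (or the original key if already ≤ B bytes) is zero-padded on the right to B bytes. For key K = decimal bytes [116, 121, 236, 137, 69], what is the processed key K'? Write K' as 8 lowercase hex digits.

|K| = 5 > B = 4, so first hash the key.
H(K): XOR 74⊕79⊕ec⊕89⊕45 = 2d.
Zero-pad H(K) = 2d to 4 bytes: K' = 2d 00 00 00.

2d000000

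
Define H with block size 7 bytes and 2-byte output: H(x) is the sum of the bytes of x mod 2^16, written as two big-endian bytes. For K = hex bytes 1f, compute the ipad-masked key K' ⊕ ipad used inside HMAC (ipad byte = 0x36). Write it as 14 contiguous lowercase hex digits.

Key hex bytes 1f is 1 byte ≤ B = 7; zero-pad to 7 bytes: K' = 1f 00 00 00 00 00 00.
XOR each byte with 0x36: 1f⊕36=29, 00⊕36=36, 00⊕36=36, 00⊕36=36, 00⊕36=36, 00⊕36=36, 00⊕36=36.

29363636363636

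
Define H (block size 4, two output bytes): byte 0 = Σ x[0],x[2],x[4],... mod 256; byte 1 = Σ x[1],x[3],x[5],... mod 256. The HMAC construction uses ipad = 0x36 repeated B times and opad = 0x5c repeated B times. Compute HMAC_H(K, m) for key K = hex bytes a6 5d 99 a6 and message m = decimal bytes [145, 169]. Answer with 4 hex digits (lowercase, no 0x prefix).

8f9f

Key hex bytes a6 5d 99 a6 is exactly B = 4 bytes: K' = a6 5d 99 a6.
K' ⊕ ipad = 90 6b af 90.  K' ⊕ opad = fa 01 c5 fa.
Inner input = (K'⊕ipad) ∥ m = 90 6b af 90 ∥ 91 a9.
Inner hash: even-index sum = 464 mod 256 = 208; odd-index sum = 420 mod 256 = 164 → d0 a4.
Outer input = (K'⊕opad) ∥ inner = fa 01 c5 fa ∥ d0 a4.
Outer hash (tag): even-index sum = 655 mod 256 = 143; odd-index sum = 415 mod 256 = 159 → 8f 9f.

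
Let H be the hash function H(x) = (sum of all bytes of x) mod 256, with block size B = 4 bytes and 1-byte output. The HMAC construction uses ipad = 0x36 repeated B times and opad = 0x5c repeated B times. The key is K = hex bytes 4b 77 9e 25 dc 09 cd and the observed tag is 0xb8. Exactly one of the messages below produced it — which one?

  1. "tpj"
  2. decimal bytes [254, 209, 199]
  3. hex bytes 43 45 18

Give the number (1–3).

Key hex bytes 4b 77 9e 25 dc 09 cd is 7 bytes > B = 4, so hash it first: H(key) = 37, then zero-pad to 4 bytes: K' = 37 00 00 00.
K' ⊕ ipad = 01 36 36 36; K' ⊕ opad = 6b 5c 5c 5c.
m1: inner = H(01 36 36 36 74 70 6a) = f1; tag = H(6b 5c 5c 5c f1) = 70
m2: inner = H(01 36 36 36 fe d1 c7) = 39; tag = H(6b 5c 5c 5c 39) = b8 ← matches
m3: inner = H(01 36 36 36 43 45 18) = 43; tag = H(6b 5c 5c 5c 43) = c2

2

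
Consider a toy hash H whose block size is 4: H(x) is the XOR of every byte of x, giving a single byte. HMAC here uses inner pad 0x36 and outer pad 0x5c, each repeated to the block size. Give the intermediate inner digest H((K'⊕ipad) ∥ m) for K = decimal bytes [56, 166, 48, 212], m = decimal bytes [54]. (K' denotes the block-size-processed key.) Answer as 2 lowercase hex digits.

Key decimal bytes [56, 166, 48, 212] = 38 a6 30 d4 is exactly B = 4 bytes: K' = 38 a6 30 d4.
K' ⊕ ipad = 0e 90 06 e2.
Inner input = 0e 90 06 e2 ∥ 36.
Inner hash: XOR 0e⊕90⊕06⊕e2⊕36 = 4c.

4c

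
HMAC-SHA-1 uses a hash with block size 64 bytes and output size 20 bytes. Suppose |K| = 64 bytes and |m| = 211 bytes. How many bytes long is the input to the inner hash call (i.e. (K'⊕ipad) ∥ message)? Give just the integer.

275

Key is 64 ≤ 64 bytes, zero-padded: |K'| = 64.
Inner input = (K'⊕ipad) ∥ m → 64 + 211 = 275 bytes.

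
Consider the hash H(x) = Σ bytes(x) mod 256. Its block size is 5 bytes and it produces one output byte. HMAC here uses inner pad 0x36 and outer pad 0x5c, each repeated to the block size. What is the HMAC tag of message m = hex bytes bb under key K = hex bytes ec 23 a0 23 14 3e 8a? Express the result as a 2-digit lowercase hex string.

8d

Key hex bytes ec 23 a0 23 14 3e 8a is 7 bytes > B = 5, so hash it first: H(key) = ae, then zero-pad to 5 bytes: K' = ae 00 00 00 00.
K' ⊕ ipad = 98 36 36 36 36.  K' ⊕ opad = f2 5c 5c 5c 5c.
Inner input = (K'⊕ipad) ∥ m = 98 36 36 36 36 ∥ bb.
Inner hash: sum = 152+54+54+54+54+187 = 555; mod 256 = 43 → 2b.
Outer input = (K'⊕opad) ∥ inner = f2 5c 5c 5c 5c ∥ 2b.
Outer hash (tag): sum = 242+92+92+92+92+43 = 653; mod 256 = 141 → 8d.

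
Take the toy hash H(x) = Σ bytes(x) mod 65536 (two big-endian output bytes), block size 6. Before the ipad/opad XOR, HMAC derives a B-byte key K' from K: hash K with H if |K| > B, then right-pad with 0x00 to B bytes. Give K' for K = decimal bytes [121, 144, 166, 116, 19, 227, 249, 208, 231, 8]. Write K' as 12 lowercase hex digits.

|K| = 10 > B = 6, so first hash the key.
H(K): sum = 121+144+166+116+19+227+249+208+231+8 = 1489 → 05 d1.
Zero-pad H(K) = 05 d1 to 6 bytes: K' = 05 d1 00 00 00 00.

05d100000000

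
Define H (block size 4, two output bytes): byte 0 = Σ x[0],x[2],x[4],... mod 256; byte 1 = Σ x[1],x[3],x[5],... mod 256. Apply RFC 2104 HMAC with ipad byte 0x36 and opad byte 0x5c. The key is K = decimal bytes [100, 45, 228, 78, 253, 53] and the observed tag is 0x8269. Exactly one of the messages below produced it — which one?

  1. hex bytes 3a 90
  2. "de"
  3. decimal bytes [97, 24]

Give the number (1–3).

Key decimal bytes [100, 45, 228, 78, 253, 53] = 64 2d e4 4e fd 35 is 6 bytes > B = 4, so hash it first: H(key) = 45 b0, then zero-pad to 4 bytes: K' = 45 b0 00 00.
K' ⊕ ipad = 73 86 36 36; K' ⊕ opad = 19 ec 5c 5c.
m1: inner = H(73 86 36 36 3a 90) = e3 4c; tag = H(19 ec 5c 5c e3 4c) = 5894
m2: inner = H(73 86 36 36 64 65) = 0d 21; tag = H(19 ec 5c 5c 0d 21) = 8269 ← matches
m3: inner = H(73 86 36 36 61 18) = 0a d4; tag = H(19 ec 5c 5c 0a d4) = 7f1c

2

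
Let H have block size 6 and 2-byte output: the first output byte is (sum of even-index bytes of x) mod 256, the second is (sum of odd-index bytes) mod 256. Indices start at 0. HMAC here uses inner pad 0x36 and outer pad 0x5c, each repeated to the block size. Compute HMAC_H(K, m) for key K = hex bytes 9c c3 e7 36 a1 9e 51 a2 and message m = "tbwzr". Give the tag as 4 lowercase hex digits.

Key hex bytes 9c c3 e7 36 a1 9e 51 a2 is 8 bytes > B = 6, so hash it first: H(key) = 75 39, then zero-pad to 6 bytes: K' = 75 39 00 00 00 00.
K' ⊕ ipad = 43 0f 36 36 36 36.  K' ⊕ opad = 29 65 5c 5c 5c 5c.
Inner input = (K'⊕ipad) ∥ m = 43 0f 36 36 36 36 ∥ 74 62 77 7a 72.
Inner hash: even-index sum = 524 mod 256 = 12; odd-index sum = 343 mod 256 = 87 → 0c 57.
Outer input = (K'⊕opad) ∥ inner = 29 65 5c 5c 5c 5c ∥ 0c 57.
Outer hash (tag): even-index sum = 237 mod 256 = 237; odd-index sum = 372 mod 256 = 116 → ed 74.

ed74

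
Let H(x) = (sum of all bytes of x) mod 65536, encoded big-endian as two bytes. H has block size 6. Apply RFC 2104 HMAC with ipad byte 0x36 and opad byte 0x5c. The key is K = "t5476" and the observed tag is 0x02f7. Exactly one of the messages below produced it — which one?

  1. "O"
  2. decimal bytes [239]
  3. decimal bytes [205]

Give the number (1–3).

1

Key "t5476" = 74 35 34 37 36 is 5 bytes ≤ B = 6; zero-pad to 6 bytes: K' = 74 35 34 37 36 00.
K' ⊕ ipad = 42 03 02 01 00 36; K' ⊕ opad = 28 69 68 6b 6a 5c.
m1: inner = H(42 03 02 01 00 36 4f) = 00 cd; tag = H(28 69 68 6b 6a 5c 00 cd) = 02f7 ← matches
m2: inner = H(42 03 02 01 00 36 ef) = 01 6d; tag = H(28 69 68 6b 6a 5c 01 6d) = 0298
m3: inner = H(42 03 02 01 00 36 cd) = 01 4b; tag = H(28 69 68 6b 6a 5c 01 4b) = 0276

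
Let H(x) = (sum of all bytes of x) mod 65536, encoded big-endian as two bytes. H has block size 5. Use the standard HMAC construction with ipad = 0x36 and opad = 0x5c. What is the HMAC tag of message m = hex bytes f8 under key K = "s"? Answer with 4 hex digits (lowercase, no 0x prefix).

01b6

Key "s" = 73 is 1 byte ≤ B = 5; zero-pad to 5 bytes: K' = 73 00 00 00 00.
K' ⊕ ipad = 45 36 36 36 36.  K' ⊕ opad = 2f 5c 5c 5c 5c.
Inner input = (K'⊕ipad) ∥ m = 45 36 36 36 36 ∥ f8.
Inner hash: sum = 69+54+54+54+54+248 = 533 → 02 15.
Outer input = (K'⊕opad) ∥ inner = 2f 5c 5c 5c 5c ∥ 02 15.
Outer hash (tag): sum = 47+92+92+92+92+2+21 = 438 → 01 b6.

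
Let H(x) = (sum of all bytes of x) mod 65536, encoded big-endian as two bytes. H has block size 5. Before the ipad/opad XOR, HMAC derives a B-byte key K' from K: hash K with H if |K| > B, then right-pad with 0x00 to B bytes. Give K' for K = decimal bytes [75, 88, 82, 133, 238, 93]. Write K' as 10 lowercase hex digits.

|K| = 6 > B = 5, so first hash the key.
H(K): sum = 75+88+82+133+238+93 = 709 → 02 c5.
Zero-pad H(K) = 02 c5 to 5 bytes: K' = 02 c5 00 00 00.

02c5000000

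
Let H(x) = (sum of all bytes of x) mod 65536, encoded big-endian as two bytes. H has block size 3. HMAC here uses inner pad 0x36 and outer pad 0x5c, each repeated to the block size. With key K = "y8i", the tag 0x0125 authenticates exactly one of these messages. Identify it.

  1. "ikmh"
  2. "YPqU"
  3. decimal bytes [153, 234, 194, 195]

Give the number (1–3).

1

Key "y8i" = 79 38 69 is exactly B = 3 bytes: K' = 79 38 69.
K' ⊕ ipad = 4f 0e 5f; K' ⊕ opad = 25 64 35.
m1: inner = H(4f 0e 5f 69 6b 6d 68) = 02 65; tag = H(25 64 35 02 65) = 0125 ← matches
m2: inner = H(4f 0e 5f 59 50 71 55) = 02 2b; tag = H(25 64 35 02 2b) = 00eb
m3: inner = H(4f 0e 5f 99 ea c2 c3) = 03 c4; tag = H(25 64 35 03 c4) = 0185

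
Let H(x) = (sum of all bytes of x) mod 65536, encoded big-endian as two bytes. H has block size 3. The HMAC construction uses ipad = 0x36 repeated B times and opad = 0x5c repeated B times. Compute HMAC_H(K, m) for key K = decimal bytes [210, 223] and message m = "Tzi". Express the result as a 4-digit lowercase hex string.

Key decimal bytes [210, 223] = d2 df is 2 bytes ≤ B = 3; zero-pad to 3 bytes: K' = d2 df 00.
K' ⊕ ipad = e4 e9 36.  K' ⊕ opad = 8e 83 5c.
Inner input = (K'⊕ipad) ∥ m = e4 e9 36 ∥ 54 7a 69.
Inner hash: sum = 228+233+54+84+122+105 = 826 → 03 3a.
Outer input = (K'⊕opad) ∥ inner = 8e 83 5c ∥ 03 3a.
Outer hash (tag): sum = 142+131+92+3+58 = 426 → 01 aa.

01aa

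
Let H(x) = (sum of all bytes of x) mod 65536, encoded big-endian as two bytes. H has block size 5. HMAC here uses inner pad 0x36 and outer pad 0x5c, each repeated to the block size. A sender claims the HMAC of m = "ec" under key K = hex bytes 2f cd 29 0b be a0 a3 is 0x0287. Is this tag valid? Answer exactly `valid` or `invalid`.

valid

Key hex bytes 2f cd 29 0b be a0 a3 is 7 bytes > B = 5, so hash it first: H(key) = 03 31, then zero-pad to 5 bytes: K' = 03 31 00 00 00.
K' ⊕ ipad = 35 07 36 36 36; K' ⊕ opad = 5f 6d 5c 5c 5c.
Inner hash: sum = 53+7+54+54+54+101+99 = 422 → 01 a6.
Outer hash (recomputed tag): sum = 95+109+92+92+92+1+166 = 647 → 02 87.
Recomputed tag = 0287; claimed = 0287 → match.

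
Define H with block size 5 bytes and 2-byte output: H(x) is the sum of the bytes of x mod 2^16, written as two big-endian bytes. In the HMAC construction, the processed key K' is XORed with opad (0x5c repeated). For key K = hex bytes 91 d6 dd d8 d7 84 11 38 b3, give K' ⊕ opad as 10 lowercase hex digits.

Key hex bytes 91 d6 dd d8 d7 84 11 38 b3 is 9 bytes > B = 5, so hash it first: H(key) = 05 73, then zero-pad to 5 bytes: K' = 05 73 00 00 00.
XOR each byte with 0x5c: 05⊕5c=59, 73⊕5c=2f, 00⊕5c=5c, 00⊕5c=5c, 00⊕5c=5c.

592f5c5c5c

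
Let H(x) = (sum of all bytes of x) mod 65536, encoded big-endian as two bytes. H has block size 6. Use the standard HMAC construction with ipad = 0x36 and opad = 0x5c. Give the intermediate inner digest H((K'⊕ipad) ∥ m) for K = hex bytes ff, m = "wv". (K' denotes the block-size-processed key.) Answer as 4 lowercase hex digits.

Key hex bytes ff is 1 byte ≤ B = 6; zero-pad to 6 bytes: K' = ff 00 00 00 00 00.
K' ⊕ ipad = c9 36 36 36 36 36.
Inner input = c9 36 36 36 36 36 ∥ 77 76.
Inner hash: sum = 201+54+54+54+54+54+119+118 = 708 → 02 c4.

02c4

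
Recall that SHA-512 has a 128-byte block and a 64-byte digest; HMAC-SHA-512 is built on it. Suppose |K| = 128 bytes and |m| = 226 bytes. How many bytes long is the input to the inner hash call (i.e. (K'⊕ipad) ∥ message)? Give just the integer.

Key is 128 ≤ 128 bytes, zero-padded: |K'| = 128.
Inner input = (K'⊕ipad) ∥ m → 128 + 226 = 354 bytes.

354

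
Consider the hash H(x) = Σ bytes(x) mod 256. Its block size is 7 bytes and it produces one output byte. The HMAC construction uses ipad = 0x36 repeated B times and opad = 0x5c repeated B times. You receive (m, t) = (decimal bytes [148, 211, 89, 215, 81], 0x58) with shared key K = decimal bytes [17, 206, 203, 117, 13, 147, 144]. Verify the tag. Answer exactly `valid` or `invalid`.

Key decimal bytes [17, 206, 203, 117, 13, 147, 144] = 11 ce cb 75 0d 93 90 is exactly B = 7 bytes: K' = 11 ce cb 75 0d 93 90.
K' ⊕ ipad = 27 f8 fd 43 3b a5 a6; K' ⊕ opad = 4d 92 97 29 51 cf cc.
Inner hash: sum = 39+248+253+67+59+165+166+148+211+89+215+81 = 1741; mod 256 = 205 → cd.
Outer hash (recomputed tag): sum = 77+146+151+41+81+207+204+205 = 1112; mod 256 = 88 → 58.
Recomputed tag = 58; claimed = 58 → match.

valid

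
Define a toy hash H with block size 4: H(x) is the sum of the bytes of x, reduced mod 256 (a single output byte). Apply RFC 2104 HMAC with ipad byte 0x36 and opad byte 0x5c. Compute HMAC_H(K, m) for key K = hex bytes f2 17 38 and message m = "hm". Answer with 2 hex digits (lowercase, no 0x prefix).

b7

Key hex bytes f2 17 38 is 3 bytes ≤ B = 4; zero-pad to 4 bytes: K' = f2 17 38 00.
K' ⊕ ipad = c4 21 0e 36.  K' ⊕ opad = ae 4b 64 5c.
Inner input = (K'⊕ipad) ∥ m = c4 21 0e 36 ∥ 68 6d.
Inner hash: sum = 196+33+14+54+104+109 = 510; mod 256 = 254 → fe.
Outer input = (K'⊕opad) ∥ inner = ae 4b 64 5c ∥ fe.
Outer hash (tag): sum = 174+75+100+92+254 = 695; mod 256 = 183 → b7.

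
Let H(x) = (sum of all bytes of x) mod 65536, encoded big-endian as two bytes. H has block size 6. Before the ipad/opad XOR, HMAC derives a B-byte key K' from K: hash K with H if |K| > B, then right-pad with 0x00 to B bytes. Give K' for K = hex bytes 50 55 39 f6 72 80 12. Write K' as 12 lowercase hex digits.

|K| = 7 > B = 6, so first hash the key.
H(K): sum = 80+85+57+246+114+128+18 = 728 → 02 d8.
Zero-pad H(K) = 02 d8 to 6 bytes: K' = 02 d8 00 00 00 00.

02d800000000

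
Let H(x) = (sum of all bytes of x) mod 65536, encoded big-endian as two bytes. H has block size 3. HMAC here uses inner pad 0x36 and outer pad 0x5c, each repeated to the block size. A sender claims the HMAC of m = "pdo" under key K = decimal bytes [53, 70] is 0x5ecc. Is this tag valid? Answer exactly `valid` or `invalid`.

Key decimal bytes [53, 70] = 35 46 is 2 bytes ≤ B = 3; zero-pad to 3 bytes: K' = 35 46 00.
K' ⊕ ipad = 03 70 36; K' ⊕ opad = 69 1a 5c.
Inner hash: sum = 3+112+54+112+100+111 = 492 → 01 ec.
Outer hash (recomputed tag): sum = 105+26+92+1+236 = 460 → 01 cc.
Recomputed tag = 01cc; claimed = 5ecc → mismatch.

invalid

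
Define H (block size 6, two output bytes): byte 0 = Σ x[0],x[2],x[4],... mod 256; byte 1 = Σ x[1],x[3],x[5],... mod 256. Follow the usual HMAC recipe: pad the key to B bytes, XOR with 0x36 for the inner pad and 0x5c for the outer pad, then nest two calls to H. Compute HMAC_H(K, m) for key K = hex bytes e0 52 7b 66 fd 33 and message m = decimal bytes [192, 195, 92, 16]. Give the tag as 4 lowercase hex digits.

Key hex bytes e0 52 7b 66 fd 33 is exactly B = 6 bytes: K' = e0 52 7b 66 fd 33.
K' ⊕ ipad = d6 64 4d 50 cb 05.  K' ⊕ opad = bc 0e 27 3a a1 6f.
Inner input = (K'⊕ipad) ∥ m = d6 64 4d 50 cb 05 ∥ c0 c3 5c 10.
Inner hash: even-index sum = 778 mod 256 = 10; odd-index sum = 396 mod 256 = 140 → 0a 8c.
Outer input = (K'⊕opad) ∥ inner = bc 0e 27 3a a1 6f ∥ 0a 8c.
Outer hash (tag): even-index sum = 398 mod 256 = 142; odd-index sum = 323 mod 256 = 67 → 8e 43.

8e43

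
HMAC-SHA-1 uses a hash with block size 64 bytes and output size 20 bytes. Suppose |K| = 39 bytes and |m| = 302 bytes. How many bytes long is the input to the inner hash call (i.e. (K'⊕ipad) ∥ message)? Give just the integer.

366

Key is 39 ≤ 64 bytes, zero-padded: |K'| = 64.
Inner input = (K'⊕ipad) ∥ m → 64 + 302 = 366 bytes.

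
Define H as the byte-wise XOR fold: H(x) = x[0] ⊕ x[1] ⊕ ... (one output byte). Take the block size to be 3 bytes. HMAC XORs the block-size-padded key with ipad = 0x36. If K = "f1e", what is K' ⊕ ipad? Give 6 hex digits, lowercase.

500753

Key "f1e" = 66 31 65 is exactly B = 3 bytes: K' = 66 31 65.
XOR each byte with 0x36: 66⊕36=50, 31⊕36=07, 65⊕36=53.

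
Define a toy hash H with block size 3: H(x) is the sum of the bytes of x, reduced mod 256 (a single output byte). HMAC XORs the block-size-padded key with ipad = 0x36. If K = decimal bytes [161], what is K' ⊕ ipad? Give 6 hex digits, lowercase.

973636

Key decimal bytes [161] = a1 is 1 byte ≤ B = 3; zero-pad to 3 bytes: K' = a1 00 00.
XOR each byte with 0x36: a1⊕36=97, 00⊕36=36, 00⊕36=36.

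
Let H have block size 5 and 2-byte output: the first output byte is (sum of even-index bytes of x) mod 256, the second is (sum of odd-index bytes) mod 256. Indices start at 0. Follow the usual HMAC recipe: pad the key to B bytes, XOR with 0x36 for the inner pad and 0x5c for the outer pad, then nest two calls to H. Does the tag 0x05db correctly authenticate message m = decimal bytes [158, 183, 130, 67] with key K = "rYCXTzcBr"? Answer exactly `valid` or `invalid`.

invalid

Key "rYCXTzcBr" = 72 59 43 58 54 7a 63 42 72 is 9 bytes > B = 5, so hash it first: H(key) = de 6d, then zero-pad to 5 bytes: K' = de 6d 00 00 00.
K' ⊕ ipad = e8 5b 36 36 36; K' ⊕ opad = 82 31 5c 5c 5c.
Inner hash: even-index sum = 590 mod 256 = 78; odd-index sum = 433 mod 256 = 177 → 4e b1.
Outer hash (recomputed tag): even-index sum = 491 mod 256 = 235; odd-index sum = 219 mod 256 = 219 → eb db.
Recomputed tag = ebdb; claimed = 05db → mismatch.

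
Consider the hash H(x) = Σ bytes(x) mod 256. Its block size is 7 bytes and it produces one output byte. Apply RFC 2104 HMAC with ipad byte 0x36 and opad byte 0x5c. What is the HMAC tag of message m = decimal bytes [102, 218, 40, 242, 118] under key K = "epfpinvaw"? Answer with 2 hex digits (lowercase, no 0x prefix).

ae

Key "epfpinvaw" = 65 70 66 70 69 6e 76 61 77 is 9 bytes > B = 7, so hash it first: H(key) = d0, then zero-pad to 7 bytes: K' = d0 00 00 00 00 00 00.
K' ⊕ ipad = e6 36 36 36 36 36 36.  K' ⊕ opad = 8c 5c 5c 5c 5c 5c 5c.
Inner input = (K'⊕ipad) ∥ m = e6 36 36 36 36 36 36 ∥ 66 da 28 f2 76.
Inner hash: sum = 230+54+54+54+54+54+54+102+218+40+242+118 = 1274; mod 256 = 250 → fa.
Outer input = (K'⊕opad) ∥ inner = 8c 5c 5c 5c 5c 5c 5c ∥ fa.
Outer hash (tag): sum = 140+92+92+92+92+92+92+250 = 942; mod 256 = 174 → ae.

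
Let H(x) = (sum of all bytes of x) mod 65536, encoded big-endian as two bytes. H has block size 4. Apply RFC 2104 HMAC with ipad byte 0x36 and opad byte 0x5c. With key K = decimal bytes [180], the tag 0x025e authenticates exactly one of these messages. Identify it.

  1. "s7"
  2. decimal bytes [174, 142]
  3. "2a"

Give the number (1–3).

2

Key decimal bytes [180] = b4 is 1 byte ≤ B = 4; zero-pad to 4 bytes: K' = b4 00 00 00.
K' ⊕ ipad = 82 36 36 36; K' ⊕ opad = e8 5c 5c 5c.
m1: inner = H(82 36 36 36 73 37) = 01 ce; tag = H(e8 5c 5c 5c 01 ce) = 02cb
m2: inner = H(82 36 36 36 ae 8e) = 02 60; tag = H(e8 5c 5c 5c 02 60) = 025e ← matches
m3: inner = H(82 36 36 36 32 61) = 01 b7; tag = H(e8 5c 5c 5c 01 b7) = 02b4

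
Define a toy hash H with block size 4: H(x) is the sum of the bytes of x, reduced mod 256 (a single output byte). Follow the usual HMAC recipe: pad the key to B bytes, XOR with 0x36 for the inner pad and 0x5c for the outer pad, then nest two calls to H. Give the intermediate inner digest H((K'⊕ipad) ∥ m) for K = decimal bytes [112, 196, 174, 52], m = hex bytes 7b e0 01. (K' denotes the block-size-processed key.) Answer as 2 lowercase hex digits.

2e

Key decimal bytes [112, 196, 174, 52] = 70 c4 ae 34 is exactly B = 4 bytes: K' = 70 c4 ae 34.
K' ⊕ ipad = 46 f2 98 02.
Inner input = 46 f2 98 02 ∥ 7b e0 01.
Inner hash: sum = 70+242+152+2+123+224+1 = 814; mod 256 = 46 → 2e.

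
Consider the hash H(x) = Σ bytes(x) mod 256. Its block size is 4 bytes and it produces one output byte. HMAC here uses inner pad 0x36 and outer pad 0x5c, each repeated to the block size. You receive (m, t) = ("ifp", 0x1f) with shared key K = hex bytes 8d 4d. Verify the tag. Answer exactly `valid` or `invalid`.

invalid

Key hex bytes 8d 4d is 2 bytes ≤ B = 4; zero-pad to 4 bytes: K' = 8d 4d 00 00.
K' ⊕ ipad = bb 7b 36 36; K' ⊕ opad = d1 11 5c 5c.
Inner hash: sum = 187+123+54+54+105+102+112 = 737; mod 256 = 225 → e1.
Outer hash (recomputed tag): sum = 209+17+92+92+225 = 635; mod 256 = 123 → 7b.
Recomputed tag = 7b; claimed = 1f → mismatch.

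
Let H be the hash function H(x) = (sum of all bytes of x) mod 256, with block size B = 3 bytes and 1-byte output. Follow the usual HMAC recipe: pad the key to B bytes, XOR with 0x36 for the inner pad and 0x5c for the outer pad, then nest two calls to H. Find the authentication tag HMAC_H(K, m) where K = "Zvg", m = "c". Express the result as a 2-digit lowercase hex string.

cb

Key "Zvg" = 5a 76 67 is exactly B = 3 bytes: K' = 5a 76 67.
K' ⊕ ipad = 6c 40 51.  K' ⊕ opad = 06 2a 3b.
Inner input = (K'⊕ipad) ∥ m = 6c 40 51 ∥ 63.
Inner hash: sum = 108+64+81+99 = 352; mod 256 = 96 → 60.
Outer input = (K'⊕opad) ∥ inner = 06 2a 3b ∥ 60.
Outer hash (tag): sum = 6+42+59+96 = 203 → cb.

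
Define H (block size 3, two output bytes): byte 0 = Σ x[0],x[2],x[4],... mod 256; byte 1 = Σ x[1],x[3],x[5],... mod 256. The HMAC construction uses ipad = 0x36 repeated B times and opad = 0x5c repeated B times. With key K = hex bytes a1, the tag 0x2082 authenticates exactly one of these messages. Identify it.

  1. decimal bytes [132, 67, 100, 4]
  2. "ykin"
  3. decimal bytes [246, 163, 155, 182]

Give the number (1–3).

Key hex bytes a1 is 1 byte ≤ B = 3; zero-pad to 3 bytes: K' = a1 00 00.
K' ⊕ ipad = 97 36 36; K' ⊕ opad = fd 5c 5c.
m1: inner = H(97 36 36 84 43 64 04) = 14 1e; tag = H(fd 5c 5c 14 1e) = 7770
m2: inner = H(97 36 36 79 6b 69 6e) = a6 18; tag = H(fd 5c 5c a6 18) = 7102
m3: inner = H(97 36 36 f6 a3 9b b6) = 26 c7; tag = H(fd 5c 5c 26 c7) = 2082 ← matches

3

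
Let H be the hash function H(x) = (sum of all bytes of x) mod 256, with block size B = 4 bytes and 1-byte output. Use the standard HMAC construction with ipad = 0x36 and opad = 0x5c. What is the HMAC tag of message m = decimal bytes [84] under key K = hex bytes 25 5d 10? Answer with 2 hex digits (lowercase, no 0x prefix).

Key hex bytes 25 5d 10 is 3 bytes ≤ B = 4; zero-pad to 4 bytes: K' = 25 5d 10 00.
K' ⊕ ipad = 13 6b 26 36.  K' ⊕ opad = 79 01 4c 5c.
Inner input = (K'⊕ipad) ∥ m = 13 6b 26 36 ∥ 54.
Inner hash: sum = 19+107+38+54+84 = 302; mod 256 = 46 → 2e.
Outer input = (K'⊕opad) ∥ inner = 79 01 4c 5c ∥ 2e.
Outer hash (tag): sum = 121+1+76+92+46 = 336; mod 256 = 80 → 50.

50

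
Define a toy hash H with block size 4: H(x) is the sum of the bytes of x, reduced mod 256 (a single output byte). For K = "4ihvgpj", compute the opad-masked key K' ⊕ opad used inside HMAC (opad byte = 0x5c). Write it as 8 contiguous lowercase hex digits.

e05c5c5c

Key "4ihvgpj" = 34 69 68 76 67 70 6a is 7 bytes > B = 4, so hash it first: H(key) = bc, then zero-pad to 4 bytes: K' = bc 00 00 00.
XOR each byte with 0x5c: bc⊕5c=e0, 00⊕5c=5c, 00⊕5c=5c, 00⊕5c=5c.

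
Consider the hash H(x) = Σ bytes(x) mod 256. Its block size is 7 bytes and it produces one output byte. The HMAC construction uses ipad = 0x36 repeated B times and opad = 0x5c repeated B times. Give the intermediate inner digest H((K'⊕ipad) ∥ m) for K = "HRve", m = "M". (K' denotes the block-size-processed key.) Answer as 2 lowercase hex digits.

64

Key "HRve" = 48 52 76 65 is 4 bytes ≤ B = 7; zero-pad to 7 bytes: K' = 48 52 76 65 00 00 00.
K' ⊕ ipad = 7e 64 40 53 36 36 36.
Inner input = 7e 64 40 53 36 36 36 ∥ 4d.
Inner hash: sum = 126+100+64+83+54+54+54+77 = 612; mod 256 = 100 → 64.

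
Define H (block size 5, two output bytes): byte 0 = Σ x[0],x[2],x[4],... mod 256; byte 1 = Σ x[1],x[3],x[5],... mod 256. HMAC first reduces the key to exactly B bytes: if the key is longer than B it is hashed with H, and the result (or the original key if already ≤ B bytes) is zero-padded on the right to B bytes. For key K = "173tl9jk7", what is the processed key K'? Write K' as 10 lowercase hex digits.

|K| = 9 > B = 5, so first hash the key.
H(K): even-index sum = 369 mod 256 = 113; odd-index sum = 335 mod 256 = 79 → 71 4f.
Zero-pad H(K) = 71 4f to 5 bytes: K' = 71 4f 00 00 00.

714f000000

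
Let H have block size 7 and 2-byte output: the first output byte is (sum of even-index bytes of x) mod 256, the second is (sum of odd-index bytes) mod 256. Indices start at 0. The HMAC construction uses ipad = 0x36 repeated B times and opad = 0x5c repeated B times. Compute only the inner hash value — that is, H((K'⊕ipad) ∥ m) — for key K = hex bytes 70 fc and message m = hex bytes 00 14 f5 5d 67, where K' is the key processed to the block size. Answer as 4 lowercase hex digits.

Key hex bytes 70 fc is 2 bytes ≤ B = 7; zero-pad to 7 bytes: K' = 70 fc 00 00 00 00 00.
K' ⊕ ipad = 46 ca 36 36 36 36 36.
Inner input = 46 ca 36 36 36 36 36 ∥ 00 14 f5 5d 67.
Inner hash: even-index sum = 345 mod 256 = 89; odd-index sum = 658 mod 256 = 146 → 59 92.

5992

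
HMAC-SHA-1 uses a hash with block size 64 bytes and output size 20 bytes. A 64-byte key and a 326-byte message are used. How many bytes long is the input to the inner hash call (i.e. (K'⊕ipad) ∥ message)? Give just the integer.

390

Key is 64 ≤ 64 bytes, zero-padded: |K'| = 64.
Inner input = (K'⊕ipad) ∥ m → 64 + 326 = 390 bytes.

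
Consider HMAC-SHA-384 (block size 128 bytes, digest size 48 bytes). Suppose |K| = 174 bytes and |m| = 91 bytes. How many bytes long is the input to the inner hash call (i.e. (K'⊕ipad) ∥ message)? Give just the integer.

Key is 174 > 128 bytes, so it is hashed to 48 bytes then zero-padded to 128: |K'| = 128.
Inner input = (K'⊕ipad) ∥ m → 128 + 91 = 219 bytes.

219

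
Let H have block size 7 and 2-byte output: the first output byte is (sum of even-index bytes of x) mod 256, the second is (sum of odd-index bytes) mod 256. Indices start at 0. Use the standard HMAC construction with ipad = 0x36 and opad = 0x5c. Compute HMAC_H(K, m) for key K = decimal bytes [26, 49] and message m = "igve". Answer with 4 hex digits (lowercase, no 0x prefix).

acbf

Key decimal bytes [26, 49] = 1a 31 is 2 bytes ≤ B = 7; zero-pad to 7 bytes: K' = 1a 31 00 00 00 00 00.
K' ⊕ ipad = 2c 07 36 36 36 36 36.  K' ⊕ opad = 46 6d 5c 5c 5c 5c 5c.
Inner input = (K'⊕ipad) ∥ m = 2c 07 36 36 36 36 36 ∥ 69 67 76 65.
Inner hash: even-index sum = 410 mod 256 = 154; odd-index sum = 338 mod 256 = 82 → 9a 52.
Outer input = (K'⊕opad) ∥ inner = 46 6d 5c 5c 5c 5c 5c ∥ 9a 52.
Outer hash (tag): even-index sum = 428 mod 256 = 172; odd-index sum = 447 mod 256 = 191 → ac bf.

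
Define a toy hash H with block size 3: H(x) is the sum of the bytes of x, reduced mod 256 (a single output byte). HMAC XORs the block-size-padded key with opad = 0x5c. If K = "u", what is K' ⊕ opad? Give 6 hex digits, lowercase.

295c5c

Key "u" = 75 is 1 byte ≤ B = 3; zero-pad to 3 bytes: K' = 75 00 00.
XOR each byte with 0x5c: 75⊕5c=29, 00⊕5c=5c, 00⊕5c=5c.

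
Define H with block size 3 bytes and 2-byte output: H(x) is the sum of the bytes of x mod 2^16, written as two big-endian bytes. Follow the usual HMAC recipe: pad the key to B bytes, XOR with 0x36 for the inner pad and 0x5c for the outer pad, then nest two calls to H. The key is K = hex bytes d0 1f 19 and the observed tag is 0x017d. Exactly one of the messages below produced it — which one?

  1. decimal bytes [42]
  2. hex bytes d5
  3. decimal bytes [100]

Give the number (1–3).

Key hex bytes d0 1f 19 is exactly B = 3 bytes: K' = d0 1f 19.
K' ⊕ ipad = e6 29 2f; K' ⊕ opad = 8c 43 45.
m1: inner = H(e6 29 2f 2a) = 01 68; tag = H(8c 43 45 01 68) = 017d ← matches
m2: inner = H(e6 29 2f d5) = 02 13; tag = H(8c 43 45 02 13) = 0129
m3: inner = H(e6 29 2f 64) = 01 a2; tag = H(8c 43 45 01 a2) = 01b7

1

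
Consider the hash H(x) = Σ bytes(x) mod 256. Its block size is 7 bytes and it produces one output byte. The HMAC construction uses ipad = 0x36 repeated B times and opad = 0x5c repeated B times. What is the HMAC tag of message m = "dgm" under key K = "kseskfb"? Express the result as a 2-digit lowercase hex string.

Key "kseskfb" = 6b 73 65 73 6b 66 62 is exactly B = 7 bytes: K' = 6b 73 65 73 6b 66 62.
K' ⊕ ipad = 5d 45 53 45 5d 50 54.  K' ⊕ opad = 37 2f 39 2f 37 3a 3e.
Inner input = (K'⊕ipad) ∥ m = 5d 45 53 45 5d 50 54 ∥ 64 67 6d.
Inner hash: sum = 93+69+83+69+93+80+84+100+103+109 = 883; mod 256 = 115 → 73.
Outer input = (K'⊕opad) ∥ inner = 37 2f 39 2f 37 3a 3e ∥ 73.
Outer hash (tag): sum = 55+47+57+47+55+58+62+115 = 496; mod 256 = 240 → f0.

f0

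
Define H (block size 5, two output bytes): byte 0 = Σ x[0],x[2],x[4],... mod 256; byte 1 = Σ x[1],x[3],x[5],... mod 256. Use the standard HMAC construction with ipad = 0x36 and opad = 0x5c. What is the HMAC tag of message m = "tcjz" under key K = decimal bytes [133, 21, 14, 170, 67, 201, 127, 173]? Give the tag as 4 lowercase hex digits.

d871

Key decimal bytes [133, 21, 14, 170, 67, 201, 127, 173] = 85 15 0e aa 43 c9 7f ad is 8 bytes > B = 5, so hash it first: H(key) = 55 35, then zero-pad to 5 bytes: K' = 55 35 00 00 00.
K' ⊕ ipad = 63 03 36 36 36.  K' ⊕ opad = 09 69 5c 5c 5c.
Inner input = (K'⊕ipad) ∥ m = 63 03 36 36 36 ∥ 74 63 6a 7a.
Inner hash: even-index sum = 428 mod 256 = 172; odd-index sum = 279 mod 256 = 23 → ac 17.
Outer input = (K'⊕opad) ∥ inner = 09 69 5c 5c 5c ∥ ac 17.
Outer hash (tag): even-index sum = 216 mod 256 = 216; odd-index sum = 369 mod 256 = 113 → d8 71.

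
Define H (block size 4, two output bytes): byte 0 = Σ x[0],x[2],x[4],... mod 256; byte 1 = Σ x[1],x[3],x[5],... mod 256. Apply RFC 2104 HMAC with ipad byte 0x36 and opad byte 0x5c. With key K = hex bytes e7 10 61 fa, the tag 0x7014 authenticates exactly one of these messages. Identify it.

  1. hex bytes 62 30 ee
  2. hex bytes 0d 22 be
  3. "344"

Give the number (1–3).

1

Key hex bytes e7 10 61 fa is exactly B = 4 bytes: K' = e7 10 61 fa.
K' ⊕ ipad = d1 26 57 cc; K' ⊕ opad = bb 4c 3d a6.
m1: inner = H(d1 26 57 cc 62 30 ee) = 78 22; tag = H(bb 4c 3d a6 78 22) = 7014 ← matches
m2: inner = H(d1 26 57 cc 0d 22 be) = f3 14; tag = H(bb 4c 3d a6 f3 14) = eb06
m3: inner = H(d1 26 57 cc 33 34 34) = 8f 26; tag = H(bb 4c 3d a6 8f 26) = 8718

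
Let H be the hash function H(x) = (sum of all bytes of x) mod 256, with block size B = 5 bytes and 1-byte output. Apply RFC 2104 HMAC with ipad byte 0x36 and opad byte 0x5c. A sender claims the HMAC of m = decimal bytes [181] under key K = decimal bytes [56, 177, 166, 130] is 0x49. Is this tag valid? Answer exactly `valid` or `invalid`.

valid

Key decimal bytes [56, 177, 166, 130] = 38 b1 a6 82 is 4 bytes ≤ B = 5; zero-pad to 5 bytes: K' = 38 b1 a6 82 00.
K' ⊕ ipad = 0e 87 90 b4 36; K' ⊕ opad = 64 ed fa de 5c.
Inner hash: sum = 14+135+144+180+54+181 = 708; mod 256 = 196 → c4.
Outer hash (recomputed tag): sum = 100+237+250+222+92+196 = 1097; mod 256 = 73 → 49.
Recomputed tag = 49; claimed = 49 → match.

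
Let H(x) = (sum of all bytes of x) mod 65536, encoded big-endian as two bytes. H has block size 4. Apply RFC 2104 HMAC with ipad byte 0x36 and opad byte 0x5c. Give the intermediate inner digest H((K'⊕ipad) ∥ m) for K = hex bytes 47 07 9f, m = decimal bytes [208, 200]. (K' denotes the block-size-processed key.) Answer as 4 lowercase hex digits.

Key hex bytes 47 07 9f is 3 bytes ≤ B = 4; zero-pad to 4 bytes: K' = 47 07 9f 00.
K' ⊕ ipad = 71 31 a9 36.
Inner input = 71 31 a9 36 ∥ d0 c8.
Inner hash: sum = 113+49+169+54+208+200 = 793 → 03 19.

0319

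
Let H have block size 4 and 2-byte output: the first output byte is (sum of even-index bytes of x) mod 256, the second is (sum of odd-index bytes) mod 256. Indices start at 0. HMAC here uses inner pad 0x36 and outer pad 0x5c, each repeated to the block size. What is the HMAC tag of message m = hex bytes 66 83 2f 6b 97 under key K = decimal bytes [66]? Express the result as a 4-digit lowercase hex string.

5012

Key decimal bytes [66] = 42 is 1 byte ≤ B = 4; zero-pad to 4 bytes: K' = 42 00 00 00.
K' ⊕ ipad = 74 36 36 36.  K' ⊕ opad = 1e 5c 5c 5c.
Inner input = (K'⊕ipad) ∥ m = 74 36 36 36 ∥ 66 83 2f 6b 97.
Inner hash: even-index sum = 470 mod 256 = 214; odd-index sum = 346 mod 256 = 90 → d6 5a.
Outer input = (K'⊕opad) ∥ inner = 1e 5c 5c 5c ∥ d6 5a.
Outer hash (tag): even-index sum = 336 mod 256 = 80; odd-index sum = 274 mod 256 = 18 → 50 12.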